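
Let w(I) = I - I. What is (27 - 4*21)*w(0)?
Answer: 0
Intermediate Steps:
w(I) = 0
(27 - 4*21)*w(0) = (27 - 4*21)*0 = (27 - 84)*0 = -57*0 = 0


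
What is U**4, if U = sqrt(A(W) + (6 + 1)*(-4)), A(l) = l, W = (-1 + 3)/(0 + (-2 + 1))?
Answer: 900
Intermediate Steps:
W = -2 (W = 2/(0 - 1) = 2/(-1) = 2*(-1) = -2)
U = I*sqrt(30) (U = sqrt(-2 + (6 + 1)*(-4)) = sqrt(-2 + 7*(-4)) = sqrt(-2 - 28) = sqrt(-30) = I*sqrt(30) ≈ 5.4772*I)
U**4 = (I*sqrt(30))**4 = 900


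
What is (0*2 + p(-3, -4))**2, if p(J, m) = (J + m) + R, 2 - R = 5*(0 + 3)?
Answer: 400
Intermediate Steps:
R = -13 (R = 2 - 5*(0 + 3) = 2 - 5*3 = 2 - 1*15 = 2 - 15 = -13)
p(J, m) = -13 + J + m (p(J, m) = (J + m) - 13 = -13 + J + m)
(0*2 + p(-3, -4))**2 = (0*2 + (-13 - 3 - 4))**2 = (0 - 20)**2 = (-20)**2 = 400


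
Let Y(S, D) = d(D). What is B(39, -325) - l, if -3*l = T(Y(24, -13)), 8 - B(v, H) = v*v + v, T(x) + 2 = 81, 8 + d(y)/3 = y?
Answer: -4577/3 ≈ -1525.7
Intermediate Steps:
d(y) = -24 + 3*y
Y(S, D) = -24 + 3*D
T(x) = 79 (T(x) = -2 + 81 = 79)
B(v, H) = 8 - v - v² (B(v, H) = 8 - (v*v + v) = 8 - (v² + v) = 8 - (v + v²) = 8 + (-v - v²) = 8 - v - v²)
l = -79/3 (l = -⅓*79 = -79/3 ≈ -26.333)
B(39, -325) - l = (8 - 1*39 - 1*39²) - 1*(-79/3) = (8 - 39 - 1*1521) + 79/3 = (8 - 39 - 1521) + 79/3 = -1552 + 79/3 = -4577/3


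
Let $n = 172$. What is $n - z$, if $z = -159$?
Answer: $331$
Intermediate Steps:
$n - z = 172 - -159 = 172 + 159 = 331$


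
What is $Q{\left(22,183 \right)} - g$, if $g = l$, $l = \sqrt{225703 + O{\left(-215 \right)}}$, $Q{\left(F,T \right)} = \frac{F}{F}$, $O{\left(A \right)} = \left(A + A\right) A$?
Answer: $1 - \sqrt{318153} \approx -563.05$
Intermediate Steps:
$O{\left(A \right)} = 2 A^{2}$ ($O{\left(A \right)} = 2 A A = 2 A^{2}$)
$Q{\left(F,T \right)} = 1$
$l = \sqrt{318153}$ ($l = \sqrt{225703 + 2 \left(-215\right)^{2}} = \sqrt{225703 + 2 \cdot 46225} = \sqrt{225703 + 92450} = \sqrt{318153} \approx 564.05$)
$g = \sqrt{318153} \approx 564.05$
$Q{\left(22,183 \right)} - g = 1 - \sqrt{318153}$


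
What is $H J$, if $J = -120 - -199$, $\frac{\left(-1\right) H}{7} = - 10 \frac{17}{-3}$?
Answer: $- \frac{94010}{3} \approx -31337.0$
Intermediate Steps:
$H = - \frac{1190}{3}$ ($H = - 7 \left(- 10 \frac{17}{-3}\right) = - 7 \left(- 10 \cdot 17 \left(- \frac{1}{3}\right)\right) = - 7 \left(\left(-10\right) \left(- \frac{17}{3}\right)\right) = \left(-7\right) \frac{170}{3} = - \frac{1190}{3} \approx -396.67$)
$J = 79$ ($J = -120 + 199 = 79$)
$H J = \left(- \frac{1190}{3}\right) 79 = - \frac{94010}{3}$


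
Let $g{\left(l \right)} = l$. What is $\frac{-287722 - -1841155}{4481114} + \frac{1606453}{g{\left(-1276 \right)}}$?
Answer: $- \frac{327123493097}{259904612} \approx -1258.6$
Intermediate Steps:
$\frac{-287722 - -1841155}{4481114} + \frac{1606453}{g{\left(-1276 \right)}} = \frac{-287722 - -1841155}{4481114} + \frac{1606453}{-1276} = \left(-287722 + 1841155\right) \frac{1}{4481114} + 1606453 \left(- \frac{1}{1276}\right) = 1553433 \cdot \frac{1}{4481114} - \frac{1606453}{1276} = \frac{1553433}{4481114} - \frac{1606453}{1276} = - \frac{327123493097}{259904612}$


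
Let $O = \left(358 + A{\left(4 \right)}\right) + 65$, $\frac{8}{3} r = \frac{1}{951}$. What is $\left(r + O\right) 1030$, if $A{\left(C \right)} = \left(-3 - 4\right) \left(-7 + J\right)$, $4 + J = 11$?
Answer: $\frac{552455435}{1268} \approx 4.3569 \cdot 10^{5}$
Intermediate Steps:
$J = 7$ ($J = -4 + 11 = 7$)
$A{\left(C \right)} = 0$ ($A{\left(C \right)} = \left(-3 - 4\right) \left(-7 + 7\right) = \left(-7\right) 0 = 0$)
$r = \frac{1}{2536}$ ($r = \frac{3}{8 \cdot 951} = \frac{3}{8} \cdot \frac{1}{951} = \frac{1}{2536} \approx 0.00039432$)
$O = 423$ ($O = \left(358 + 0\right) + 65 = 358 + 65 = 423$)
$\left(r + O\right) 1030 = \left(\frac{1}{2536} + 423\right) 1030 = \frac{1072729}{2536} \cdot 1030 = \frac{552455435}{1268}$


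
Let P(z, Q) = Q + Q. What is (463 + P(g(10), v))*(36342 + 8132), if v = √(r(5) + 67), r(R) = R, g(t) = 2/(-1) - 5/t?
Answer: 20591462 + 533688*√2 ≈ 2.1346e+7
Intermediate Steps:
g(t) = -2 - 5/t (g(t) = 2*(-1) - 5/t = -2 - 5/t)
v = 6*√2 (v = √(5 + 67) = √72 = 6*√2 ≈ 8.4853)
P(z, Q) = 2*Q
(463 + P(g(10), v))*(36342 + 8132) = (463 + 2*(6*√2))*(36342 + 8132) = (463 + 12*√2)*44474 = 20591462 + 533688*√2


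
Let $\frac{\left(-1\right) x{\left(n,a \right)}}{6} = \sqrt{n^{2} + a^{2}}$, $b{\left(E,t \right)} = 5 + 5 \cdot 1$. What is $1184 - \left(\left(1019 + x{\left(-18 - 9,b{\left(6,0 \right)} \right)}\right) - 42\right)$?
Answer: $207 + 6 \sqrt{829} \approx 379.75$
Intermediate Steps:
$b{\left(E,t \right)} = 10$ ($b{\left(E,t \right)} = 5 + 5 = 10$)
$x{\left(n,a \right)} = - 6 \sqrt{a^{2} + n^{2}}$ ($x{\left(n,a \right)} = - 6 \sqrt{n^{2} + a^{2}} = - 6 \sqrt{a^{2} + n^{2}}$)
$1184 - \left(\left(1019 + x{\left(-18 - 9,b{\left(6,0 \right)} \right)}\right) - 42\right) = 1184 - \left(\left(1019 - 6 \sqrt{10^{2} + \left(-18 - 9\right)^{2}}\right) - 42\right) = 1184 - \left(\left(1019 - 6 \sqrt{100 + \left(-18 - 9\right)^{2}}\right) - 42\right) = 1184 - \left(\left(1019 - 6 \sqrt{100 + \left(-27\right)^{2}}\right) - 42\right) = 1184 - \left(\left(1019 - 6 \sqrt{100 + 729}\right) - 42\right) = 1184 - \left(\left(1019 - 6 \sqrt{829}\right) - 42\right) = 1184 - \left(977 - 6 \sqrt{829}\right) = 207 + 6 \sqrt{829}$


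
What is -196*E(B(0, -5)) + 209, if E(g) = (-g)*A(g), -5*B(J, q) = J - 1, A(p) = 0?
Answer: 209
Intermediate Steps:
B(J, q) = ⅕ - J/5 (B(J, q) = -(J - 1)/5 = -(-1 + J)/5 = ⅕ - J/5)
E(g) = 0 (E(g) = -g*0 = 0)
-196*E(B(0, -5)) + 209 = -196*0 + 209 = 0 + 209 = 209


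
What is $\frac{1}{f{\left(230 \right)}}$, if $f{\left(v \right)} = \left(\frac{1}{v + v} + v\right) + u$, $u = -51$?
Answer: $\frac{460}{82341} \approx 0.0055865$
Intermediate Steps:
$f{\left(v \right)} = -51 + v + \frac{1}{2 v}$ ($f{\left(v \right)} = \left(\frac{1}{v + v} + v\right) - 51 = \left(\frac{1}{2 v} + v\right) - 51 = \left(v + \frac{1}{2 v}\right) - 51 = -51 + v + \frac{1}{2 v}$)
$\frac{1}{f{\left(230 \right)}} = \frac{1}{-51 + 230 + \frac{1}{2 \cdot 230}} = \frac{1}{-51 + 230 + \frac{1}{2} \cdot \frac{1}{230}} = \frac{1}{-51 + 230 + \frac{1}{460}} = \frac{1}{\frac{82341}{460}} = \frac{460}{82341}$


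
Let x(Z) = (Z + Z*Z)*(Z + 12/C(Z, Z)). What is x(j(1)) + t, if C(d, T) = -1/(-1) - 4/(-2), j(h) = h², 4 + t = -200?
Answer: -194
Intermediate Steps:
t = -204 (t = -4 - 200 = -204)
C(d, T) = 3 (C(d, T) = -1*(-1) - 4*(-½) = 1 + 2 = 3)
x(Z) = (4 + Z)*(Z + Z²) (x(Z) = (Z + Z*Z)*(Z + 12/3) = (Z + Z²)*(Z + 12*(⅓)) = (Z + Z²)*(Z + 4) = (Z + Z²)*(4 + Z) = (4 + Z)*(Z + Z²))
x(j(1)) + t = 1²*(4 + (1²)² + 5*1²) - 204 = 1*(4 + 1² + 5*1) - 204 = 1*(4 + 1 + 5) - 204 = 1*10 - 204 = 10 - 204 = -194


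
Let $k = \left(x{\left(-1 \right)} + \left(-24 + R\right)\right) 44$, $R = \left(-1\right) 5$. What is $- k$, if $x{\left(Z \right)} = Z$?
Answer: $1320$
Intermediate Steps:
$R = -5$
$k = -1320$ ($k = \left(-1 - 29\right) 44 = \left(-30\right) 44 = -1320$)
$- k = \left(-1\right) \left(-1320\right) = 1320$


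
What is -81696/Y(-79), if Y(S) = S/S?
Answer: -81696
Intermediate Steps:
Y(S) = 1
-81696/Y(-79) = -81696/1 = -81696*1 = -81696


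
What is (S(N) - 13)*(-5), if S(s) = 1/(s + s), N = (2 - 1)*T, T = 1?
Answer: 125/2 ≈ 62.500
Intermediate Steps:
N = 1 (N = (2 - 1)*1 = 1*1 = 1)
S(s) = 1/(2*s)
(S(N) - 13)*(-5) = ((½)/1 - 13)*(-5) = ((½)*1 - 13)*(-5) = (½ - 13)*(-5) = -25/2*(-5) = 125/2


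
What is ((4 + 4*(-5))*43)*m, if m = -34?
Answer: 23392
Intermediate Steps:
((4 + 4*(-5))*43)*m = ((4 + 4*(-5))*43)*(-34) = ((4 - 20)*43)*(-34) = -16*43*(-34) = -688*(-34) = 23392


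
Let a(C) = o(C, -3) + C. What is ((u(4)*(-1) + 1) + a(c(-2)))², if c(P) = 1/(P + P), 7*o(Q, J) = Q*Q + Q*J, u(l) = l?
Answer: 123201/12544 ≈ 9.8215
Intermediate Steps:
o(Q, J) = Q²/7 + J*Q/7 (o(Q, J) = (Q*Q + Q*J)/7 = (Q² + J*Q)/7 = Q²/7 + J*Q/7)
c(P) = 1/(2*P)
a(C) = C + C*(-3 + C)/7 (a(C) = C*(-3 + C)/7 + C = C + C*(-3 + C)/7)
((u(4)*(-1) + 1) + a(c(-2)))² = ((4*(-1) + 1) + ((½)/(-2))*(4 + (½)/(-2))/7)² = ((-4 + 1) + ((½)*(-½))*(4 + (½)*(-½))/7)² = (-3 + (⅐)*(-¼)*(4 - ¼))² = (-3 + (⅐)*(-¼)*(15/4))² = (-3 - 15/112)² = (-351/112)² = 123201/12544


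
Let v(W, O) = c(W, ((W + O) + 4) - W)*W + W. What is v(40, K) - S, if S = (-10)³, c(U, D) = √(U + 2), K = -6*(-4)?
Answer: 1040 + 40*√42 ≈ 1299.2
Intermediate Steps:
K = 24
c(U, D) = √(2 + U)
v(W, O) = W + W*√(2 + W) (v(W, O) = √(2 + W)*W + W = W*√(2 + W) + W = W + W*√(2 + W))
S = -1000
v(40, K) - S = 40*(1 + √(2 + 40)) - 1*(-1000) = 40*(1 + √42) + 1000 = (40 + 40*√42) + 1000 = 1040 + 40*√42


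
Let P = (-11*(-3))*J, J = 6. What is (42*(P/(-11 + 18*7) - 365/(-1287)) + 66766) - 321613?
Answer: -12568721531/49335 ≈ -2.5476e+5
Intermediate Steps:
P = 198 (P = -11*(-3)*6 = 33*6 = 198)
(42*(P/(-11 + 18*7) - 365/(-1287)) + 66766) - 321613 = (42*(198/(-11 + 18*7) - 365/(-1287)) + 66766) - 321613 = (42*(198/(-11 + 126) - 365*(-1/1287)) + 66766) - 321613 = (42*(198/115 + 365/1287) + 66766) - 321613 = (42*(296801/148005) + 66766) - 321613 = (4155214/49335 + 66766) - 321613 = 3298055824/49335 - 321613 = -12568721531/49335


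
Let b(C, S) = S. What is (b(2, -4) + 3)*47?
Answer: -47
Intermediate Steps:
(b(2, -4) + 3)*47 = (-4 + 3)*47 = -1*47 = -47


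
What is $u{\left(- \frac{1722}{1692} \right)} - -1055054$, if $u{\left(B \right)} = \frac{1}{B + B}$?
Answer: $\frac{302800357}{287} \approx 1.0551 \cdot 10^{6}$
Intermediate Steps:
$u{\left(B \right)} = \frac{1}{2 B}$
$u{\left(- \frac{1722}{1692} \right)} - -1055054 = \frac{1}{2 \left(- \frac{1722}{1692}\right)} - -1055054 = \frac{1}{2 \left(\left(-1722\right) \frac{1}{1692}\right)} + 1055054 = \frac{1}{2 \left(- \frac{287}{282}\right)} + 1055054 = \frac{1}{2} \left(- \frac{282}{287}\right) + 1055054 = - \frac{141}{287} + 1055054 = \frac{302800357}{287}$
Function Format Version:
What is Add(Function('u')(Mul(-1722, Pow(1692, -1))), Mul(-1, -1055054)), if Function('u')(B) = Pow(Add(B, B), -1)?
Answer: Rational(302800357, 287) ≈ 1.0551e+6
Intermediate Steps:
Function('u')(B) = Mul(Rational(1, 2), Pow(B, -1)) (Function('u')(B) = Pow(Mul(2, B), -1) = Mul(Rational(1, 2), Pow(B, -1)))
Add(Function('u')(Mul(-1722, Pow(1692, -1))), Mul(-1, -1055054)) = Add(Mul(Rational(1, 2), Pow(Mul(-1722, Pow(1692, -1)), -1)), Mul(-1, -1055054)) = Add(Mul(Rational(1, 2), Pow(Mul(-1722, Rational(1, 1692)), -1)), 1055054) = Add(Mul(Rational(1, 2), Pow(Rational(-287, 282), -1)), 1055054) = Add(Mul(Rational(1, 2), Rational(-282, 287)), 1055054) = Add(Rational(-141, 287), 1055054) = Rational(302800357, 287)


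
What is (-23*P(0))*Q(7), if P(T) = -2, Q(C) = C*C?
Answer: 2254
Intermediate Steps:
Q(C) = C²
(-23*P(0))*Q(7) = -23*(-2)*7² = 46*49 = 2254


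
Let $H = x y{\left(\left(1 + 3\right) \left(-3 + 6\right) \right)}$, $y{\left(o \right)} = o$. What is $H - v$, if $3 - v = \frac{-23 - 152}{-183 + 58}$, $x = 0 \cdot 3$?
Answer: $- \frac{8}{5} \approx -1.6$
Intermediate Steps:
$x = 0$
$v = \frac{8}{5}$ ($v = 3 - \frac{-23 - 152}{-183 + 58} = 3 - - \frac{175}{-125} = 3 - \left(-175\right) \left(- \frac{1}{125}\right) = 3 - \frac{7}{5} = \frac{8}{5} \approx 1.6$)
$H = 0$ ($H = 0 \left(1 + 3\right) \left(-3 + 6\right) = 0 \cdot 4 \cdot 3 = 0 \cdot 12 = 0$)
$H - v = 0 - \frac{8}{5} = - \frac{8}{5}$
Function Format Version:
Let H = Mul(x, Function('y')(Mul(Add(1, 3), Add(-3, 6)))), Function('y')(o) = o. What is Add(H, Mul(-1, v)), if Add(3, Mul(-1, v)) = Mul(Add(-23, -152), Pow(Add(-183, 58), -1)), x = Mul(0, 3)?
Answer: Rational(-8, 5) ≈ -1.6000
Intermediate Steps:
x = 0
v = Rational(8, 5) (v = Add(3, Mul(-1, Mul(Add(-23, -152), Pow(Add(-183, 58), -1)))) = Add(3, Mul(-1, Mul(-175, Pow(-125, -1)))) = Add(3, Mul(-1, Mul(-175, Rational(-1, 125)))) = Add(3, Mul(-1, Rational(7, 5))) = Add(3, Rational(-7, 5)) = Rational(8, 5) ≈ 1.6000)
H = 0 (H = Mul(0, Mul(Add(1, 3), Add(-3, 6))) = Mul(0, Mul(4, 3)) = Mul(0, 12) = 0)
Add(H, Mul(-1, v)) = Add(0, Mul(-1, Rational(8, 5))) = Add(0, Rational(-8, 5)) = Rational(-8, 5)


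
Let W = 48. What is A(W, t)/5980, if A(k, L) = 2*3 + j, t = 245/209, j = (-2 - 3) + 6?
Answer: 7/5980 ≈ 0.0011706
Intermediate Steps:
j = 1 (j = -5 + 6 = 1)
t = 245/209 (t = 245*(1/209) = 245/209 ≈ 1.1722)
A(k, L) = 7 (A(k, L) = 2*3 + 1 = 6 + 1 = 7)
A(W, t)/5980 = 7/5980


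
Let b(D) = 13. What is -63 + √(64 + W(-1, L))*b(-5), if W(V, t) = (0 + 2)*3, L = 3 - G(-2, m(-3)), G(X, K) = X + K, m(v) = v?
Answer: -63 + 13*√70 ≈ 45.766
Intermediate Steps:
G(X, K) = K + X
L = 8 (L = 3 - (-3 - 2) = 3 - 1*(-5) = 3 + 5 = 8)
W(V, t) = 6 (W(V, t) = 2*3 = 6)
-63 + √(64 + W(-1, L))*b(-5) = -63 + √(64 + 6)*13 = -63 + √70*13 = -63 + 13*√70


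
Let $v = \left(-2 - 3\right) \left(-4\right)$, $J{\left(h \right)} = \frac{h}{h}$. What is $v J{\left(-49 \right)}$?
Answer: $20$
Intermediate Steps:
$J{\left(h \right)} = 1$
$v = 20$ ($v = \left(-5\right) \left(-4\right) = 20$)
$v J{\left(-49 \right)} = 20 \cdot 1 = 20$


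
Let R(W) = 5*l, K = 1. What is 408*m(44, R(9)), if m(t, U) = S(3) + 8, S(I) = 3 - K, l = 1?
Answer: 4080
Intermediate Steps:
S(I) = 2 (S(I) = 3 - 1*1 = 3 - 1 = 2)
R(W) = 5 (R(W) = 5*1 = 5)
m(t, U) = 10 (m(t, U) = 2 + 8 = 10)
408*m(44, R(9)) = 408*10 = 4080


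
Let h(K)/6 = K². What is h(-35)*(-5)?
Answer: -36750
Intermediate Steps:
h(K) = 6*K²
h(-35)*(-5) = (6*(-35)²)*(-5) = (6*1225)*(-5) = 7350*(-5) = -36750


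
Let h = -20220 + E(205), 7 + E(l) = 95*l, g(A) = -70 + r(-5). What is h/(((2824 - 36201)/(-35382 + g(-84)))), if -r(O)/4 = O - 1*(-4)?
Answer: -26656896/33377 ≈ -798.66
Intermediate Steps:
r(O) = -16 - 4*O (r(O) = -4*(O - 1*(-4)) = -4*(O + 4) = -4*(4 + O) = -16 - 4*O)
g(A) = -66 (g(A) = -70 + (-16 - 4*(-5)) = -70 + (-16 + 20) = -70 + 4 = -66)
E(l) = -7 + 95*l
h = -752 (h = -20220 + (-7 + 95*205) = -20220 + (-7 + 19475) = -20220 + 19468 = -752)
h/(((2824 - 36201)/(-35382 + g(-84)))) = -752*(-35382 - 66)/(2824 - 36201) = -752/((-33377/(-35448))) = -752/((-33377*(-1/35448))) = -752/33377/35448 = -752*35448/33377 = -26656896/33377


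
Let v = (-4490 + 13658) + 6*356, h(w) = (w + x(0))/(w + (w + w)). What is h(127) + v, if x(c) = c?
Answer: 33913/3 ≈ 11304.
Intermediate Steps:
h(w) = ⅓ (h(w) = (w + 0)/(w + (w + w)) = w/(w + 2*w) = w/((3*w)) = w*(1/(3*w)) = ⅓)
v = 11304 (v = 9168 + 2136 = 11304)
h(127) + v = ⅓ + 11304 = 33913/3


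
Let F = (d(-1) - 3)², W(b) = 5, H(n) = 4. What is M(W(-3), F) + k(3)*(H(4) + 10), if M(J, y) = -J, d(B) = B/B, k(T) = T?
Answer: 37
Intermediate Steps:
d(B) = 1
F = 4 (F = (1 - 3)² = (-2)² = 4)
M(W(-3), F) + k(3)*(H(4) + 10) = -1*5 + 3*(4 + 10) = -5 + 3*14 = -5 + 42 = 37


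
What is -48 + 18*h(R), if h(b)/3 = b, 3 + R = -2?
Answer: -318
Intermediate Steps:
R = -5 (R = -3 - 2 = -5)
h(b) = 3*b
-48 + 18*h(R) = -48 + 18*(3*(-5)) = -48 + 18*(-15) = -48 - 270 = -318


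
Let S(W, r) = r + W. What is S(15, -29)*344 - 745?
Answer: -5561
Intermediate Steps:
S(W, r) = W + r
S(15, -29)*344 - 745 = (15 - 29)*344 - 745 = -14*344 - 745 = -4816 - 745 = -5561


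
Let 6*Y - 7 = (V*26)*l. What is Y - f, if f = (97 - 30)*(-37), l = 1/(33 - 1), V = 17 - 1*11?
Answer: 119087/48 ≈ 2481.0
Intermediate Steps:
V = 6 (V = 17 - 11 = 6)
l = 1/32 ≈ 0.031250
Y = 95/48 (Y = 7/6 + ((6*26)*(1/32))/6 = 7/6 + (156*(1/32))/6 = 7/6 + (⅙)*(39/8) = 7/6 + 13/16 = 95/48 ≈ 1.9792)
f = -2479 (f = 67*(-37) = -2479)
Y - f = 95/48 - 1*(-2479) = 95/48 + 2479 = 119087/48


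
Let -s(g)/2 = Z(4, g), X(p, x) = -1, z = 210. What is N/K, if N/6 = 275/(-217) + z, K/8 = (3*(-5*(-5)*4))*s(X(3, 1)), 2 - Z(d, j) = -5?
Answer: -9059/243040 ≈ -0.037274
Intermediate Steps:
Z(d, j) = 7 (Z(d, j) = 2 - 1*(-5) = 2 + 5 = 7)
s(g) = -14 (s(g) = -2*7 = -14)
K = -33600 (K = 8*((3*(-5*(-5)*4))*(-14)) = 8*((3*(25*4))*(-14)) = 8*((3*100)*(-14)) = 8*(300*(-14)) = 8*(-4200) = -33600)
N = 271770/217 (N = 6*(275/(-217) + 210) = 6*(275*(-1/217) + 210) = 6*(-275/217 + 210) = 6*(45295/217) = 271770/217 ≈ 1252.4)
N/K = (271770/217)/(-33600) = (271770/217)*(-1/33600) = -9059/243040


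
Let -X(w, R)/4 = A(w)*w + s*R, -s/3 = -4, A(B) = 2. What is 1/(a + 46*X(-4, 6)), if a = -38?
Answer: -1/11814 ≈ -8.4645e-5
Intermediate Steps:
s = 12 (s = -3*(-4) = 12)
X(w, R) = -48*R - 8*w (X(w, R) = -4*(2*w + 12*R) = -48*R - 8*w)
1/(a + 46*X(-4, 6)) = 1/(-38 + 46*(-48*6 - 8*(-4))) = 1/(-38 + 46*(-288 + 32)) = 1/(-38 + 46*(-256)) = 1/(-38 - 11776) = 1/(-11814) = -1/11814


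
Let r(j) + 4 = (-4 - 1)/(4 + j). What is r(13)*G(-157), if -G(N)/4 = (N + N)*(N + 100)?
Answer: 5226216/17 ≈ 3.0742e+5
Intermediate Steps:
r(j) = -4 - 5/(4 + j) (r(j) = -4 + (-4 - 1)/(4 + j) = -4 - 5/(4 + j))
G(N) = -8*N*(100 + N) (G(N) = -4*(N + N)*(N + 100) = -4*2*N*(100 + N) = -8*N*(100 + N))
r(13)*G(-157) = ((-21 - 4*13)/(4 + 13))*(-8*(-157)*(100 - 157)) = ((-21 - 52)/17)*(-8*(-157)*(-57)) = ((1/17)*(-73))*(-71592) = -73/17*(-71592) = 5226216/17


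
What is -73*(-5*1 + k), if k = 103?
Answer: -7154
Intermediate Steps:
-73*(-5*1 + k) = -73*(-5*1 + 103) = -73*(-5 + 103) = -73*98 = -7154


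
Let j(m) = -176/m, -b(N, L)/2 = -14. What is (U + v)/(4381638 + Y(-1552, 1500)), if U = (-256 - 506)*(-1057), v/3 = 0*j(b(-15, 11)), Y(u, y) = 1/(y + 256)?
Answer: 1414342104/7694156329 ≈ 0.18382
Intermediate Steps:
b(N, L) = 28 (b(N, L) = -2*(-14) = 28)
Y(u, y) = 1/(256 + y)
v = 0 (v = 3*(0*(-176/28)) = 3*(0*(-176*1/28)) = 3*(0*(-44/7)) = 3*0 = 0)
U = 805434 (U = -762*(-1057) = 805434)
(U + v)/(4381638 + Y(-1552, 1500)) = (805434 + 0)/(4381638 + 1/(256 + 1500)) = 805434/(4381638 + 1/1756) = 805434/(7694156329/1756) = 805434*(1756/7694156329) = 1414342104/7694156329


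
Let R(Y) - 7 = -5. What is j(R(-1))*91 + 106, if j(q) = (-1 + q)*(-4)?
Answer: -258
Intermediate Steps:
R(Y) = 2 (R(Y) = 7 - 5 = 2)
j(q) = 4 - 4*q
j(R(-1))*91 + 106 = (4 - 4*2)*91 + 106 = (4 - 8)*91 + 106 = -4*91 + 106 = -364 + 106 = -258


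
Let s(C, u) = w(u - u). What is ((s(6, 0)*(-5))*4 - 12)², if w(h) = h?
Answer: 144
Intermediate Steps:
s(C, u) = 0 (s(C, u) = u - u = 0)
((s(6, 0)*(-5))*4 - 12)² = ((0*(-5))*4 - 12)² = (0*4 - 12)² = (0 - 12)² = (-12)² = 144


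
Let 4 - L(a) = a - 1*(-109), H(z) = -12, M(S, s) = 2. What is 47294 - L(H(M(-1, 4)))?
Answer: 47387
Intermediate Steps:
L(a) = -105 - a (L(a) = 4 - (a - 1*(-109)) = 4 - (a + 109) = 4 - (109 + a) = 4 + (-109 - a) = -105 - a)
47294 - L(H(M(-1, 4))) = 47294 - (-105 - 1*(-12)) = 47294 - (-105 + 12) = 47294 - 1*(-93) = 47294 + 93 = 47387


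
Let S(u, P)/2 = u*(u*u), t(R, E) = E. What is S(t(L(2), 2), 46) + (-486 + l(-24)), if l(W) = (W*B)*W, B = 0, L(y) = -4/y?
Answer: -470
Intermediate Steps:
S(u, P) = 2*u³ (S(u, P) = 2*(u*(u*u)) = 2*(u*u²) = 2*u³)
l(W) = 0 (l(W) = (W*0)*W = 0*W = 0)
S(t(L(2), 2), 46) + (-486 + l(-24)) = 2*2³ + (-486 + 0) = 2*8 - 486 = 16 - 486 = -470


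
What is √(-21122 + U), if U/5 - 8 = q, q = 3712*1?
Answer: I*√2522 ≈ 50.22*I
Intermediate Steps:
q = 3712
U = 18600 (U = 40 + 5*3712 = 40 + 18560 = 18600)
√(-21122 + U) = √(-21122 + 18600) = √(-2522) = I*√2522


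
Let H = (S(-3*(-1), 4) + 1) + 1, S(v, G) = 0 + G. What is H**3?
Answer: 216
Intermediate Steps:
S(v, G) = G
H = 6 (H = (4 + 1) + 1 = 5 + 1 = 6)
H**3 = 6**3 = 216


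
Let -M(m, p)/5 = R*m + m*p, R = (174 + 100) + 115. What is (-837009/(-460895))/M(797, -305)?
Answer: -279003/51426664100 ≈ -5.4253e-6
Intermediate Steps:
R = 389 (R = 274 + 115 = 389)
M(m, p) = -1945*m - 5*m*p (M(m, p) = -5*(389*m + m*p) = -1945*m - 5*m*p)
(-837009/(-460895))/M(797, -305) = (-837009/(-460895))/((-5*797*(389 - 305))) = (-837009*(-1/460895))/((-5*797*84)) = (837009/460895)/(-334740) = (837009/460895)*(-1/334740) = -279003/51426664100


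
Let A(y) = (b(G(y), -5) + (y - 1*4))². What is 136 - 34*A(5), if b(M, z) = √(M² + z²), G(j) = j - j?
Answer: -1088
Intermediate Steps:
G(j) = 0
A(y) = (1 + y)² (A(y) = (√(0² + (-5)²) + (y - 1*4))² = (√(0 + 25) + (y - 4))² = (√25 + (-4 + y))² = (5 + (-4 + y))² = (1 + y)²)
136 - 34*A(5) = 136 - 34*(1 + 5)² = 136 - 34*6² = 136 - 34*36 = 136 - 1224 = -1088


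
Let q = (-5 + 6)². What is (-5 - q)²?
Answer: 36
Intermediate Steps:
q = 1 (q = 1² = 1)
(-5 - q)² = (-5 - 1*1)² = (-5 - 1)² = (-6)² = 36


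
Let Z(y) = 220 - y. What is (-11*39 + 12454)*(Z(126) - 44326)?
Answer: -531889800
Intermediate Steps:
(-11*39 + 12454)*(Z(126) - 44326) = (-11*39 + 12454)*((220 - 1*126) - 44326) = (-429 + 12454)*((220 - 126) - 44326) = 12025*(94 - 44326) = 12025*(-44232) = -531889800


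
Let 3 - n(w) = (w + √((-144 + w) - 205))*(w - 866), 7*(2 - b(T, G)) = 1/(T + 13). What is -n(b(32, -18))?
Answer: -171486944/99225 - 272161*I*√3825710/33075 ≈ -1728.3 - 16095.0*I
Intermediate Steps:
b(T, G) = 2 - 1/(7*(13 + T)) (b(T, G) = 2 - 1/(7*(T + 13)) = 2 - 1/(7*(13 + T)))
n(w) = 3 - (-866 + w)*(w + √(-349 + w)) (n(w) = 3 - (w + √((-144 + w) - 205))*(w - 866) = 3 - (w + √(-349 + w))*(-866 + w) = 3 - (-866 + w)*(w + √(-349 + w)))
-n(b(32, -18)) = -(3 - ((181 + 14*32)/(7*(13 + 32)))² + 866*((181 + 14*32)/(7*(13 + 32))) + 866*√(-349 + (181 + 14*32)/(7*(13 + 32))) - (181 + 14*32)/(7*(13 + 32))*√(-349 + (181 + 14*32)/(7*(13 + 32)))) = -(3 - ((⅐)*(181 + 448)/45)² + 866*((⅐)*(181 + 448)/45) + 866*√(-349 + (⅐)*(181 + 448)/45) - (⅐)*(181 + 448)/45*√(-349 + (⅐)*(181 + 448)/45)) = -(3 - ((⅐)*(1/45)*629)² + 866*((⅐)*(1/45)*629) + 866*√(-349 + (⅐)*(1/45)*629) - (⅐)*(1/45)*629*√(-349 + (⅐)*(1/45)*629)) = -(3 - (629/315)² + 866*(629/315) + 866*√(-349 + 629/315) - 1*629/315*√(-349 + 629/315)) = -(3 - 1*395641/99225 + 544714/315 + 866*√(-109306/315) - 1*629/315*√(-109306/315)) = -(3 - 395641/99225 + 544714/315 + 866*(I*√3825710/105) - 1*629/315*I*√3825710/105) = -(3 - 395641/99225 + 544714/315 + 866*I*√3825710/105 - 629*I*√3825710/33075) = -(171486944/99225 + 272161*I*√3825710/33075) = -171486944/99225 - 272161*I*√3825710/33075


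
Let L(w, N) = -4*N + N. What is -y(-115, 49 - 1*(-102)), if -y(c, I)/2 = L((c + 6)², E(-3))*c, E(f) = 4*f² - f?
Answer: 26910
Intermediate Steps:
E(f) = -f + 4*f²
L(w, N) = -3*N
y(c, I) = 234*c (y(c, I) = -2*(-(-9)*(-1 + 4*(-3)))*c = -2*(-(-9)*(-1 - 12))*c = -2*(-(-9)*(-13))*c = -2*(-3*39)*c = -(-234)*c = 234*c)
-y(-115, 49 - 1*(-102)) = -234*(-115) = -1*(-26910) = 26910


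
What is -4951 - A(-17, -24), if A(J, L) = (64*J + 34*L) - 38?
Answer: -3009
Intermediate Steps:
A(J, L) = -38 + 34*L + 64*J (A(J, L) = (34*L + 64*J) - 38 = -38 + 34*L + 64*J)
-4951 - A(-17, -24) = -4951 - (-38 + 34*(-24) + 64*(-17)) = -4951 - (-38 - 816 - 1088) = -4951 - 1*(-1942) = -4951 + 1942 = -3009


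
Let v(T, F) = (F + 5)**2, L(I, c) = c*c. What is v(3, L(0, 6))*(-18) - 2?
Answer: -30260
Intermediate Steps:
L(I, c) = c**2
v(T, F) = (5 + F)**2
v(3, L(0, 6))*(-18) - 2 = (5 + 6**2)**2*(-18) - 2 = (5 + 36)**2*(-18) - 2 = 41**2*(-18) - 2 = 1681*(-18) - 2 = -30258 - 2 = -30260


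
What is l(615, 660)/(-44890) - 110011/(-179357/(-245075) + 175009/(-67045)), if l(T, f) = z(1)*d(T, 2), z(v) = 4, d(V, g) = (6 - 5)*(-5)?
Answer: 1622860251351307069/27710902799658 ≈ 58564.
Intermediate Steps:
d(V, g) = -5 (d(V, g) = 1*(-5) = -5)
l(T, f) = -20 (l(T, f) = 4*(-5) = -20)
l(615, 660)/(-44890) - 110011/(-179357/(-245075) + 175009/(-67045)) = -20/(-44890) - 110011/(-179357/(-245075) + 175009/(-67045)) = -20*(-1/44890) - 110011/(-179357*(-1/245075) + 175009*(-1/67045)) = 2/4489 - 110011/(179357/245075 - 175009/67045) = 2/4489 - 110011/(-6173068122/3286210675) = 2/4489 - 110011*(-3286210675/6173068122) = 2/4489 + 361519322567425/6173068122 = 1622860251351307069/27710902799658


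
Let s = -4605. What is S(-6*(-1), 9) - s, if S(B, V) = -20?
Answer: 4585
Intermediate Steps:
S(-6*(-1), 9) - s = -20 - 1*(-4605) = -20 + 4605 = 4585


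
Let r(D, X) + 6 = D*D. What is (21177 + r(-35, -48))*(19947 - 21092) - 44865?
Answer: -25688285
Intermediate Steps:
r(D, X) = -6 + D² (r(D, X) = -6 + D*D = -6 + D²)
(21177 + r(-35, -48))*(19947 - 21092) - 44865 = (21177 + (-6 + (-35)²))*(19947 - 21092) - 44865 = (21177 + (-6 + 1225))*(-1145) - 44865 = (21177 + 1219)*(-1145) - 44865 = 22396*(-1145) - 44865 = -25643420 - 44865 = -25688285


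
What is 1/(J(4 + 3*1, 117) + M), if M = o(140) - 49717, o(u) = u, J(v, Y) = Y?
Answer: -1/49460 ≈ -2.0218e-5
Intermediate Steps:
M = -49577 (M = 140 - 49717 = -49577)
1/(J(4 + 3*1, 117) + M) = 1/(117 - 49577) = 1/(-49460) = -1/49460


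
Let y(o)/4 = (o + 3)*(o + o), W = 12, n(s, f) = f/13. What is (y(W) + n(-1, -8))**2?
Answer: 350138944/169 ≈ 2.0718e+6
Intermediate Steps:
n(s, f) = f/13 (n(s, f) = f*(1/13) = f/13)
y(o) = 8*o*(3 + o) (y(o) = 4*((o + 3)*(o + o)) = 4*((3 + o)*(2*o)) = 4*(2*o*(3 + o)) = 8*o*(3 + o))
(y(W) + n(-1, -8))**2 = (8*12*(3 + 12) + (1/13)*(-8))**2 = (8*12*15 - 8/13)**2 = (1440 - 8/13)**2 = (18712/13)**2 = 350138944/169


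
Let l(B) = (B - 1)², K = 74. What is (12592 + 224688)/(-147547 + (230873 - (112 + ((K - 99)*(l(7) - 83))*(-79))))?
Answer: 237280/176039 ≈ 1.3479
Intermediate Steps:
l(B) = (-1 + B)²
(12592 + 224688)/(-147547 + (230873 - (112 + ((K - 99)*(l(7) - 83))*(-79)))) = (12592 + 224688)/(-147547 + (230873 - (112 + ((74 - 99)*((-1 + 7)² - 83))*(-79)))) = 237280/(-147547 + (230873 - (112 - 25*(6² - 83)*(-79)))) = 237280/(-147547 + (230873 - (112 - 25*(36 - 83)*(-79)))) = 237280/(-147547 + (230873 - (112 - 25*(-47)*(-79)))) = 237280/(-147547 + (230873 - (112 + 1175*(-79)))) = 237280/(-147547 + (230873 - (112 - 92825))) = 237280/(-147547 + (230873 - 1*(-92713))) = 237280/(-147547 + (230873 + 92713)) = 237280/(-147547 + 323586) = 237280/176039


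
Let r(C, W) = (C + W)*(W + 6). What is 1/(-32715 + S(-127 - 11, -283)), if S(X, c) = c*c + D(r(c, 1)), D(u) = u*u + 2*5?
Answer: 1/3944060 ≈ 2.5355e-7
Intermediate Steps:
r(C, W) = (6 + W)*(C + W) (r(C, W) = (C + W)*(6 + W) = (6 + W)*(C + W))
D(u) = 10 + u**2 (D(u) = u**2 + 10 = 10 + u**2)
S(X, c) = 10 + c**2 + (7 + 7*c)**2 (S(X, c) = c*c + (10 + (1**2 + 6*c + 6*1 + c*1)**2) = c**2 + (10 + (1 + 6*c + 6 + c)**2) = c**2 + (10 + (7 + 7*c)**2) = 10 + c**2 + (7 + 7*c)**2)
1/(-32715 + S(-127 - 11, -283)) = 1/(-32715 + (59 + 50*(-283)**2 + 98*(-283))) = 1/(-32715 + (59 + 50*80089 - 27734)) = 1/(-32715 + (59 + 4004450 - 27734)) = 1/(-32715 + 3976775) = 1/3944060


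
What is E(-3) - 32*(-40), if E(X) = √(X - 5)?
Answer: 1280 + 2*I*√2 ≈ 1280.0 + 2.8284*I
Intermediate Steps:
E(X) = √(-5 + X)
E(-3) - 32*(-40) = √(-5 - 3) - 32*(-40) = √(-8) + 1280 = 2*I*√2 + 1280 = 1280 + 2*I*√2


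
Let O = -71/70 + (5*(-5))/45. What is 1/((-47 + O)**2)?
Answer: 396900/936298801 ≈ 0.00042390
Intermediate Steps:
O = -989/630 (O = -71*1/70 - 25*1/45 = -71/70 - 5/9 = -989/630 ≈ -1.5698)
1/((-47 + O)**2) = 1/((-47 - 989/630)**2) = 1/((-30599/630)**2) = 1/(936298801/396900) = 396900/936298801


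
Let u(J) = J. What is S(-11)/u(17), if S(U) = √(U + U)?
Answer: I*√22/17 ≈ 0.27591*I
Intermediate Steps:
S(U) = √2*√U (S(U) = √(2*U) = √2*√U)
S(-11)/u(17) = (√2*√(-11))/17 = (√2*(I*√11))*(1/17) = (I*√22)*(1/17) = I*√22/17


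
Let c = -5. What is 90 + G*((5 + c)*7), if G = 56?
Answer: 90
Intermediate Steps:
90 + G*((5 + c)*7) = 90 + 56*((5 - 5)*7) = 90 + 56*(0*7) = 90 + 56*0 = 90 + 0 = 90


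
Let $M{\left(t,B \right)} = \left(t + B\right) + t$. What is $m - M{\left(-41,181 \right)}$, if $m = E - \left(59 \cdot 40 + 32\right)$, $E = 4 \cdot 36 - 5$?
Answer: $-2352$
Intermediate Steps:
$M{\left(t,B \right)} = B + 2 t$ ($M{\left(t,B \right)} = \left(B + t\right) + t = B + 2 t$)
$E = 139$ ($E = 144 - 5 = 139$)
$m = -2253$ ($m = 139 - \left(59 \cdot 40 + 32\right) = 139 - \left(2360 + 32\right) = 139 - 2392 = -2253$)
$m - M{\left(-41,181 \right)} = -2253 - \left(181 + 2 \left(-41\right)\right) = -2253 - \left(181 - 82\right) = -2253 - 99 = -2352$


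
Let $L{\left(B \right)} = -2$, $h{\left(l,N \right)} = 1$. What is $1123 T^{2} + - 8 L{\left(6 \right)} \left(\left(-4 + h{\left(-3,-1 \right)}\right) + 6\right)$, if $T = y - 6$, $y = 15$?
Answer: $91011$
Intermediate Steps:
$T = 9$ ($T = 15 - 6 = 9$)
$1123 T^{2} + - 8 L{\left(6 \right)} \left(\left(-4 + h{\left(-3,-1 \right)}\right) + 6\right) = 1123 \cdot 9^{2} + \left(-8\right) \left(-2\right) \left(\left(-4 + 1\right) + 6\right) = 1123 \cdot 81 + 16 \left(-3 + 6\right) = 90963 + 16 \cdot 3 = 90963 + 48 = 91011$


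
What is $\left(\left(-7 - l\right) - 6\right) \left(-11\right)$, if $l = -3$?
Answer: $110$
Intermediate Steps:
$\left(\left(-7 - l\right) - 6\right) \left(-11\right) = \left(\left(-7 - -3\right) - 6\right) \left(-11\right) = \left(\left(-7 + 3\right) - 6\right) \left(-11\right) = \left(-4 - 6\right) \left(-11\right) = \left(-10\right) \left(-11\right) = 110$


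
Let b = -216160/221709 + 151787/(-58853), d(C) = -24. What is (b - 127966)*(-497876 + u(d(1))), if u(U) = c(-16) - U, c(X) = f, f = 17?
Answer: 277091214876596307525/4349413259 ≈ 6.3708e+10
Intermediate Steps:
c(X) = 17
b = -46374208463/13048239777 (b = -216160*1/221709 + 151787*(-1/58853) = -216160/221709 - 151787/58853 = -46374208463/13048239777 ≈ -3.5541)
u(U) = 17 - U
(b - 127966)*(-497876 + u(d(1))) = (-46374208463/13048239777 - 127966)*(-497876 + (17 - 1*(-24))) = -1669777425512045*(-497876 + (17 + 24))/13048239777 = -1669777425512045*(-497876 + 41)/13048239777 = -1669777425512045/13048239777*(-497835) = 277091214876596307525/4349413259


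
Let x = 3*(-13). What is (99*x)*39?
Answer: -150579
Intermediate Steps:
x = -39
(99*x)*39 = (99*(-39))*39 = -3861*39 = -150579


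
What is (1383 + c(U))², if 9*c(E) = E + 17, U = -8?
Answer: 1915456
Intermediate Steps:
c(E) = 17/9 + E/9 (c(E) = (E + 17)/9 = (17 + E)/9 = 17/9 + E/9)
(1383 + c(U))² = (1383 + (17/9 + (⅑)*(-8)))² = (1383 + (17/9 - 8/9))² = (1383 + 1)² = 1384² = 1915456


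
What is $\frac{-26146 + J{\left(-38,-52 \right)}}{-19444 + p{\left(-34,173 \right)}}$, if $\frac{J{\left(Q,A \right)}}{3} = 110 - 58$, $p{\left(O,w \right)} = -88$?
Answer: $\frac{12995}{9766} \approx 1.3306$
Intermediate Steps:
$J{\left(Q,A \right)} = 156$ ($J{\left(Q,A \right)} = 3 \left(110 - 58\right) = 3 \cdot 52 = 156$)
$\frac{-26146 + J{\left(-38,-52 \right)}}{-19444 + p{\left(-34,173 \right)}} = \frac{-26146 + 156}{-19444 - 88} = - \frac{25990}{-19532} = \left(-25990\right) \left(- \frac{1}{19532}\right) = \frac{12995}{9766}$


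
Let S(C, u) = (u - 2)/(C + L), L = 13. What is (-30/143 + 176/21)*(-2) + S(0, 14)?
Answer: -46304/3003 ≈ -15.419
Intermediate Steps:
S(C, u) = (-2 + u)/(13 + C) (S(C, u) = (u - 2)/(C + 13) = (-2 + u)/(13 + C))
(-30/143 + 176/21)*(-2) + S(0, 14) = (-30/143 + 176/21)*(-2) + (-2 + 14)/(13 + 0) = (-30*1/143 + 176*(1/21))*(-2) + 12/13 = (-30/143 + 176/21)*(-2) + (1/13)*12 = (24538/3003)*(-2) + 12/13 = -49076/3003 + 12/13 = -46304/3003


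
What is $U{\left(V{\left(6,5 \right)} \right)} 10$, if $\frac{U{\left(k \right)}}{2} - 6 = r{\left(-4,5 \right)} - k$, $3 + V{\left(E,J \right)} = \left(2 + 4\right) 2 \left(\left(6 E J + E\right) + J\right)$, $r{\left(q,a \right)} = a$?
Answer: $-45560$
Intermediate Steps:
$V{\left(E,J \right)} = -3 + 12 E + 12 J + 72 E J$ ($V{\left(E,J \right)} = -3 + \left(2 + 4\right) 2 \left(\left(6 E J + E\right) + J\right) = -3 + 6 \cdot 2 \left(\left(6 E J + E\right) + J\right) = -3 + 12 \left(\left(E + 6 E J\right) + J\right) = -3 + 12 \left(E + J + 6 E J\right) = -3 + \left(12 E + 12 J + 72 E J\right) = -3 + 12 E + 12 J + 72 E J$)
$U{\left(k \right)} = 22 - 2 k$ ($U{\left(k \right)} = 12 + 2 \left(5 - k\right) = 12 - \left(-10 + 2 k\right) = 22 - 2 k$)
$U{\left(V{\left(6,5 \right)} \right)} 10 = \left(22 - 2 \left(-3 + 12 \cdot 6 + 12 \cdot 5 + 72 \cdot 6 \cdot 5\right)\right) 10 = \left(22 - 2 \left(-3 + 72 + 60 + 2160\right)\right) 10 = \left(22 - 4578\right) 10 = \left(-4556\right) 10 = -45560$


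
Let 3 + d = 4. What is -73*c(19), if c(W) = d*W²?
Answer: -26353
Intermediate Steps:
d = 1 (d = -3 + 4 = 1)
c(W) = W² (c(W) = 1*W² = W²)
-73*c(19) = -73*19² = -73*361 = -26353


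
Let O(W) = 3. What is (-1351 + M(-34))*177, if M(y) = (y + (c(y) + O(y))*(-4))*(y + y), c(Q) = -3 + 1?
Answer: 218241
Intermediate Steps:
c(Q) = -2
M(y) = 2*y*(-4 + y) (M(y) = (y + (-2 + 3)*(-4))*(y + y) = (y + 1*(-4))*(2*y) = (y - 4)*(2*y) = (-4 + y)*(2*y) = 2*y*(-4 + y))
(-1351 + M(-34))*177 = (-1351 + 2*(-34)*(-4 - 34))*177 = (-1351 + 2*(-34)*(-38))*177 = (-1351 + 2584)*177 = 1233*177 = 218241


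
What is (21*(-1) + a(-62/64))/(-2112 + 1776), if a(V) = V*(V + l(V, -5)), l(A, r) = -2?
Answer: 18559/344064 ≈ 0.053941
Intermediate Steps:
a(V) = V*(-2 + V) (a(V) = V*(V - 2) = V*(-2 + V))
(21*(-1) + a(-62/64))/(-2112 + 1776) = (21*(-1) + (-62/64)*(-2 - 62/64))/(-2112 + 1776) = (-21 + (-62*1/64)*(-2 - 62*1/64))/(-336) = (-21 - 31*(-2 - 31/32)/32)*(-1/336) = (-21 - 31/32*(-95/32))*(-1/336) = (-21 + 2945/1024)*(-1/336) = -18559/1024*(-1/336) = 18559/344064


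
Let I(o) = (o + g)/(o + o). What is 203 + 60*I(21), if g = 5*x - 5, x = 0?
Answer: 1581/7 ≈ 225.86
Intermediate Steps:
g = -5 (g = 5*0 - 5 = 0 - 5 = -5)
I(o) = (-5 + o)/(2*o) (I(o) = (o - 5)/(o + o) = (-5 + o)/((2*o)) = (-5 + o)*(1/(2*o)) = (-5 + o)/(2*o))
203 + 60*I(21) = 203 + 60*((½)*(-5 + 21)/21) = 203 + 60*((½)*(1/21)*16) = 203 + 60*(8/21) = 203 + 160/7 = 1581/7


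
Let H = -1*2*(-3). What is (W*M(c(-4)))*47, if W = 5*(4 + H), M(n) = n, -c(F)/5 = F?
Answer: 47000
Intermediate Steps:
c(F) = -5*F
H = 6 (H = -2*(-3) = 6)
W = 50 (W = 5*(4 + 6) = 5*10 = 50)
(W*M(c(-4)))*47 = (50*(-5*(-4)))*47 = (50*20)*47 = 1000*47 = 47000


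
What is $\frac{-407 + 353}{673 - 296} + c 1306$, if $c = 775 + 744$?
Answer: $\frac{747897824}{377} \approx 1.9838 \cdot 10^{6}$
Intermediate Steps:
$c = 1519$
$\frac{-407 + 353}{673 - 296} + c 1306 = \frac{-407 + 353}{673 - 296} + 1519 \cdot 1306 = - \frac{54}{377} + 1983814 = \frac{747897824}{377}$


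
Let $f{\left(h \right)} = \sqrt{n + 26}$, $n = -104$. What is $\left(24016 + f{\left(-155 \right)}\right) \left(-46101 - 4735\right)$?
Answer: $-1220877376 - 50836 i \sqrt{78} \approx -1.2209 \cdot 10^{9} - 4.4897 \cdot 10^{5} i$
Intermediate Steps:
$f{\left(h \right)} = i \sqrt{78}$ ($f{\left(h \right)} = \sqrt{-104 + 26} = \sqrt{-78} = i \sqrt{78}$)
$\left(24016 + f{\left(-155 \right)}\right) \left(-46101 - 4735\right) = \left(24016 + i \sqrt{78}\right) \left(-46101 - 4735\right) = \left(24016 + i \sqrt{78}\right) \left(-50836\right) = -1220877376 - 50836 i \sqrt{78}$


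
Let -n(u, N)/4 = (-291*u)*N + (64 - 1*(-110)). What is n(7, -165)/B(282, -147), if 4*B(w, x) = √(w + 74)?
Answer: -2690232*√89/89 ≈ -2.8516e+5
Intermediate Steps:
B(w, x) = √(74 + w)/4 (B(w, x) = √(w + 74)/4 = √(74 + w)/4)
n(u, N) = -696 + 1164*N*u (n(u, N) = -4*((-291*u)*N + (64 - 1*(-110))) = -4*(-291*N*u + (64 + 110)) = -4*(-291*N*u + 174) = -4*(174 - 291*N*u) = -696 + 1164*N*u)
n(7, -165)/B(282, -147) = (-696 + 1164*(-165)*7)/((√(74 + 282)/4)) = (-696 - 1344420)/((√356/4)) = -1345116*2*√89/89 = -2690232*√89/89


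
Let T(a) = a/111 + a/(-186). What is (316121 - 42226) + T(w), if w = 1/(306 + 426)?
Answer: 1379780025505/5037624 ≈ 2.7390e+5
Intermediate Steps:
w = 1/732 ≈ 0.0013661
T(a) = 25*a/6882 (T(a) = a*(1/111) + a*(-1/186) = a/111 - a/186 = 25*a/6882)
(316121 - 42226) + T(w) = (316121 - 42226) + (25/6882)*(1/732) = 273895 + 25/5037624 = 1379780025505/5037624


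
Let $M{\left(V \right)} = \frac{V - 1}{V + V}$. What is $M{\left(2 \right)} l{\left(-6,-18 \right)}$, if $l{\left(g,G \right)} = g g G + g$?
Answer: $- \frac{327}{2} \approx -163.5$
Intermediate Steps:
$M{\left(V \right)} = \frac{-1 + V}{2 V}$
$l{\left(g,G \right)} = g + G g^{2}$ ($l{\left(g,G \right)} = g^{2} G + g = G g^{2} + g = g + G g^{2}$)
$M{\left(2 \right)} l{\left(-6,-18 \right)} = \frac{-1 + 2}{2 \cdot 2} \left(- 6 \left(1 - -108\right)\right) = \frac{1}{2} \cdot \frac{1}{2} \cdot 1 \left(- 6 \left(1 + 108\right)\right) = \frac{\left(-6\right) 109}{4} = \frac{1}{4} \left(-654\right) = - \frac{327}{2}$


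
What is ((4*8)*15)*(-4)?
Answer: -1920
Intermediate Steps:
((4*8)*15)*(-4) = (32*15)*(-4) = 480*(-4) = -1920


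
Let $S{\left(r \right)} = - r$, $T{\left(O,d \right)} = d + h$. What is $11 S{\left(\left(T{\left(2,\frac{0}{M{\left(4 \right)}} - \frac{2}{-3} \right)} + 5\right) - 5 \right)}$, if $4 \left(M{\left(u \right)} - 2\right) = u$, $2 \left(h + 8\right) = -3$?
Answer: $\frac{583}{6} \approx 97.167$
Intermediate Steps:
$h = - \frac{19}{2}$ ($h = -8 + \frac{1}{2} \left(-3\right) = -8 - \frac{3}{2} = - \frac{19}{2} \approx -9.5$)
$M{\left(u \right)} = 2 + \frac{u}{4}$
$T{\left(O,d \right)} = - \frac{19}{2} + d$ ($T{\left(O,d \right)} = d - \frac{19}{2} = - \frac{19}{2} + d$)
$11 S{\left(\left(T{\left(2,\frac{0}{M{\left(4 \right)}} - \frac{2}{-3} \right)} + 5\right) - 5 \right)} = 11 \left(- (\left(\left(- \frac{19}{2} + \left(\frac{0}{2 + \frac{1}{4} \cdot 4} - \frac{2}{-3}\right)\right) + 5\right) - 5)\right) = 11 \left(- (\left(\left(- \frac{19}{2} + \left(\frac{0}{2 + 1} - - \frac{2}{3}\right)\right) + 5\right) - 5)\right) = 11 \left(- (\left(\left(- \frac{19}{2} + \left(\frac{0}{3} + \frac{2}{3}\right)\right) + 5\right) - 5)\right) = 11 \left(- (\left(\left(- \frac{19}{2} + \left(0 \cdot \frac{1}{3} + \frac{2}{3}\right)\right) + 5\right) - 5)\right) = 11 \left(- (\left(\left(- \frac{19}{2} + \left(0 + \frac{2}{3}\right)\right) + 5\right) - 5)\right) = 11 \left(- (\left(\left(- \frac{19}{2} + \frac{2}{3}\right) + 5\right) - 5)\right) = 11 \left(- (\left(- \frac{53}{6} + 5\right) - 5)\right) = 11 \left(- (- \frac{23}{6} - 5)\right) = 11 \left(\left(-1\right) \left(- \frac{53}{6}\right)\right) = 11 \cdot \frac{53}{6} = \frac{583}{6}$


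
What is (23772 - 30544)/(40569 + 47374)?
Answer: -6772/87943 ≈ -0.077004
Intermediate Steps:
(23772 - 30544)/(40569 + 47374) = -6772/87943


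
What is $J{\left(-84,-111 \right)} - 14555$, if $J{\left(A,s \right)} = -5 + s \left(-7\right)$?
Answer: $-13783$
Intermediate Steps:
$J{\left(A,s \right)} = -5 - 7 s$
$J{\left(-84,-111 \right)} - 14555 = \left(-5 - -777\right) - 14555 = \left(-5 + 777\right) - 14555 = 772 - 14555 = -13783$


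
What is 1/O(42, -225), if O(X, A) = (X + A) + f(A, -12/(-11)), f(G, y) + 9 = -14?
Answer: -1/206 ≈ -0.0048544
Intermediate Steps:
f(G, y) = -23 (f(G, y) = -9 - 14 = -23)
O(X, A) = -23 + A + X (O(X, A) = (X + A) - 23 = (A + X) - 23 = -23 + A + X)
1/O(42, -225) = 1/(-23 - 225 + 42) = 1/(-206) = -1/206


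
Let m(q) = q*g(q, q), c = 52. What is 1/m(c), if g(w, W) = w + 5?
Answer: 1/2964 ≈ 0.00033738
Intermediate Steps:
g(w, W) = 5 + w
m(q) = q*(5 + q)
1/m(c) = 1/(52*(5 + 52)) = 1/(52*57) = 1/2964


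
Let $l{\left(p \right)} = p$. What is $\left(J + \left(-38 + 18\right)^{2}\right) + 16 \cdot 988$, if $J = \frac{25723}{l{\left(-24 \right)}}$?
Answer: $\frac{363269}{24} \approx 15136.0$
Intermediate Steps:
$J = - \frac{25723}{24}$ ($J = \frac{25723}{-24} = 25723 \left(- \frac{1}{24}\right) = - \frac{25723}{24} \approx -1071.8$)
$\left(J + \left(-38 + 18\right)^{2}\right) + 16 \cdot 988 = \left(- \frac{25723}{24} + \left(-38 + 18\right)^{2}\right) + 16 \cdot 988 = \left(- \frac{25723}{24} + \left(-20\right)^{2}\right) + 15808 = \left(- \frac{25723}{24} + 400\right) + 15808 = - \frac{16123}{24} + 15808 = \frac{363269}{24}$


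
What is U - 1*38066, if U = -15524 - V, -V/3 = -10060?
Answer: -83770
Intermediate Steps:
V = 30180 (V = -3*(-10060) = 30180)
U = -45704 (U = -15524 - 1*30180 = -15524 - 30180 = -45704)
U - 1*38066 = -45704 - 1*38066 = -45704 - 38066 = -83770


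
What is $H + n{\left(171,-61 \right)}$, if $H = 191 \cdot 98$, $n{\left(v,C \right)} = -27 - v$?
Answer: $18520$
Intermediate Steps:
$H = 18718$
$H + n{\left(171,-61 \right)} = 18718 - 198 = 18520$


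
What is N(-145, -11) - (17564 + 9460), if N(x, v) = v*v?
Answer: -26903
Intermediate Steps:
N(x, v) = v**2
N(-145, -11) - (17564 + 9460) = (-11)**2 - (17564 + 9460) = 121 - 1*27024 = 121 - 27024 = -26903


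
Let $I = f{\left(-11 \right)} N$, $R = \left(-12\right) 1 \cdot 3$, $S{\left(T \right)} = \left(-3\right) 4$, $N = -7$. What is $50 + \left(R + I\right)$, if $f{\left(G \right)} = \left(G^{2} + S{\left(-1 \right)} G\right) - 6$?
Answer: $-1715$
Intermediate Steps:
$S{\left(T \right)} = -12$
$f{\left(G \right)} = -6 + G^{2} - 12 G$ ($f{\left(G \right)} = \left(G^{2} - 12 G\right) - 6 = -6 + G^{2} - 12 G$)
$R = -36$ ($R = \left(-12\right) 3 = -36$)
$I = -1729$ ($I = \left(-6 + \left(-11\right)^{2} - -132\right) \left(-7\right) = \left(-6 + 121 + 132\right) \left(-7\right) = 247 \left(-7\right) = -1729$)
$50 + \left(R + I\right) = 50 - 1765 = -1715$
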